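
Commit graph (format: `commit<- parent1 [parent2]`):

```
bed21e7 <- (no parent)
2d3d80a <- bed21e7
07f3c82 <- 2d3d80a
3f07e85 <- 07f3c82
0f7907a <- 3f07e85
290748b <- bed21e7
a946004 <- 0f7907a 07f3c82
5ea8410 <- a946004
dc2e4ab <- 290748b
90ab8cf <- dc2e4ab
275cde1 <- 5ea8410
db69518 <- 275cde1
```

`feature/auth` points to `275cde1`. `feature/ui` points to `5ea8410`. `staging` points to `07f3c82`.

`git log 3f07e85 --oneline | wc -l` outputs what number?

Walking parent pointers from 3f07e85: reachable set = {07f3c82, 2d3d80a, 3f07e85, bed21e7}.
That is 4 commits.

4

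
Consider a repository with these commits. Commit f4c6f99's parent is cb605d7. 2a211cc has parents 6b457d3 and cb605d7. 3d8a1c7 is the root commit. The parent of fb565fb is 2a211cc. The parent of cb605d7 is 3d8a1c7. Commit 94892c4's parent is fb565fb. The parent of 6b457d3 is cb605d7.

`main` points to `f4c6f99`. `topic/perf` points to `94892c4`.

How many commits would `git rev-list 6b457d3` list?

Walking parent pointers from 6b457d3: reachable set = {3d8a1c7, 6b457d3, cb605d7}.
That is 3 commits.

3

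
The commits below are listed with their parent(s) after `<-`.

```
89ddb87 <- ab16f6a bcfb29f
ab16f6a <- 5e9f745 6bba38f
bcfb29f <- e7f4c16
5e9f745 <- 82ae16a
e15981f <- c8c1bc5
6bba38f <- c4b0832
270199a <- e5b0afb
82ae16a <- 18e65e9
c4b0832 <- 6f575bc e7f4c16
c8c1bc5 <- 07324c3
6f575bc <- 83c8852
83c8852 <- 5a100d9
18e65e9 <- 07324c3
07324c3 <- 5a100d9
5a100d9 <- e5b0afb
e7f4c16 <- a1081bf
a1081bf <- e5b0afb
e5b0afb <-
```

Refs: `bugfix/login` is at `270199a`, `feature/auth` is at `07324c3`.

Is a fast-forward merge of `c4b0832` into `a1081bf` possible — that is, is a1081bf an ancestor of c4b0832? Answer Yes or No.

Yes

A fast-forward from a1081bf to c4b0832 is possible iff a1081bf is an ancestor of c4b0832.
Ancestors of c4b0832: {5a100d9, 6f575bc, 83c8852, a1081bf, c4b0832, e5b0afb, e7f4c16}.
a1081bf is among them, so fast-forward is possible.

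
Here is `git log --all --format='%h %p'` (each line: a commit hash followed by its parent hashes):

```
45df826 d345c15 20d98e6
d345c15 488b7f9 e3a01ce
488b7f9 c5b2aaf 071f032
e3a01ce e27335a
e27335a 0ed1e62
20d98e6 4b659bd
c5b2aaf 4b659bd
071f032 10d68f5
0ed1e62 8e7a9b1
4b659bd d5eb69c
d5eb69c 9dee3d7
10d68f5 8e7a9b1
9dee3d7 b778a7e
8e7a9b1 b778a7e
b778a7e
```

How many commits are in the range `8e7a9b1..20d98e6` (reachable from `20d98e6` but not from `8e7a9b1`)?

4

Reachable from 20d98e6: {20d98e6, 4b659bd, 9dee3d7, b778a7e, d5eb69c}.
Reachable from 8e7a9b1: {8e7a9b1, b778a7e}.
In 20d98e6's history but not 8e7a9b1's: {20d98e6, 4b659bd, 9dee3d7, d5eb69c} — 4 commits.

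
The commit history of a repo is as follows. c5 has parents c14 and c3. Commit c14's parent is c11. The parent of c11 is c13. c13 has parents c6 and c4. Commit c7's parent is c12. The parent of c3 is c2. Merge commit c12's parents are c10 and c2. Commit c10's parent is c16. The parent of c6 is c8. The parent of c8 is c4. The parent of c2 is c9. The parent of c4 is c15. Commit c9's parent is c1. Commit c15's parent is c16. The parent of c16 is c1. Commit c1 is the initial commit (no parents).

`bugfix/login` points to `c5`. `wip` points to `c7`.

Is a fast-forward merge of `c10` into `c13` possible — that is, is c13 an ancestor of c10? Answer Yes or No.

A fast-forward from c13 to c10 is possible iff c13 is an ancestor of c10.
Ancestors of c10: {c1, c10, c16}.
c13 is not among them, so fast-forward is not possible.

No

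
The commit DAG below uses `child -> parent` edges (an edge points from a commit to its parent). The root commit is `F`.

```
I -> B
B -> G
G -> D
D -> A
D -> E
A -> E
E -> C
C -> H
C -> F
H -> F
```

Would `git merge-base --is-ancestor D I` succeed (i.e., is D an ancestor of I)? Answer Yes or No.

Ancestors of I (commits reachable by following parents): {A, B, C, D, E, F, G, H, I}.
D is in that set, so it is an ancestor of I.

Yes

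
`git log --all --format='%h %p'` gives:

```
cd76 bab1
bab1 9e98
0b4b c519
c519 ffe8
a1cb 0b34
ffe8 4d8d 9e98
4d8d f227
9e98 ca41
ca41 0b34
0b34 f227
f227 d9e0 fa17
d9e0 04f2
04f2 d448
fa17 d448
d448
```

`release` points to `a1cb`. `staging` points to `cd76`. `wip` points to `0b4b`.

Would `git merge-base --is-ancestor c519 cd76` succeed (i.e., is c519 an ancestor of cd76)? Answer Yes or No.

No

Ancestors of cd76: {04f2, 0b34, 9e98, bab1, ca41, cd76, d448, d9e0, f227, fa17}.
c519 is not in that set, so it is not an ancestor of cd76.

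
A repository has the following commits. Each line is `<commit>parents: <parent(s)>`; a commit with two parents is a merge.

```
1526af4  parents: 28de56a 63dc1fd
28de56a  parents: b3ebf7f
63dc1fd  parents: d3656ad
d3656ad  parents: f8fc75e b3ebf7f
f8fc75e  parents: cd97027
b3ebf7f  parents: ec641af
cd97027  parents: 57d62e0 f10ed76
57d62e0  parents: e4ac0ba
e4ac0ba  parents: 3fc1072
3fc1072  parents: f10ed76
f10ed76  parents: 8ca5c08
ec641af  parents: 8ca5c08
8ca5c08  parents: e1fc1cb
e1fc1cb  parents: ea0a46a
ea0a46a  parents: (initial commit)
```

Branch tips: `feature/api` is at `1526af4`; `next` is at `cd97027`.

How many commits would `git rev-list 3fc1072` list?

Walking parent pointers from 3fc1072: reachable set = {3fc1072, 8ca5c08, e1fc1cb, ea0a46a, f10ed76}.
That is 5 commits.

5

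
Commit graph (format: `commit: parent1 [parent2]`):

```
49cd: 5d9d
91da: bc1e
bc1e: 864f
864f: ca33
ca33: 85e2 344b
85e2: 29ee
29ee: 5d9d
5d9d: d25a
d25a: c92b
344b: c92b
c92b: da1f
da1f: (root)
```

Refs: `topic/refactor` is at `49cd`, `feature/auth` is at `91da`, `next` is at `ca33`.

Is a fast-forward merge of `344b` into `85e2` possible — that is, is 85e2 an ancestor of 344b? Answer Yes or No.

No

A fast-forward from 85e2 to 344b is possible iff 85e2 is an ancestor of 344b.
Ancestors of 344b: {344b, c92b, da1f}.
85e2 is not among them, so fast-forward is not possible.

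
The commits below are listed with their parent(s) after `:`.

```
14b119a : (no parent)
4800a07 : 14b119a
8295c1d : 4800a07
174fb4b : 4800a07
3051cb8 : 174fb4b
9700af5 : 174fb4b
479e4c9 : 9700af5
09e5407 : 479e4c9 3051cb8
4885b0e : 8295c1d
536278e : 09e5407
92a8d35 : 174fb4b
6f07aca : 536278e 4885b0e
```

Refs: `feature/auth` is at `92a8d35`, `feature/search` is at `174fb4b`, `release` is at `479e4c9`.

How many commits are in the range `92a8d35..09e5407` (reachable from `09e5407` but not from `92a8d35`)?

Reachable from 09e5407: {09e5407, 14b119a, 174fb4b, 3051cb8, 479e4c9, 4800a07, 9700af5}.
Reachable from 92a8d35: {14b119a, 174fb4b, 4800a07, 92a8d35}.
In 09e5407's history but not 92a8d35's: {09e5407, 3051cb8, 479e4c9, 9700af5} — 4 commits.

4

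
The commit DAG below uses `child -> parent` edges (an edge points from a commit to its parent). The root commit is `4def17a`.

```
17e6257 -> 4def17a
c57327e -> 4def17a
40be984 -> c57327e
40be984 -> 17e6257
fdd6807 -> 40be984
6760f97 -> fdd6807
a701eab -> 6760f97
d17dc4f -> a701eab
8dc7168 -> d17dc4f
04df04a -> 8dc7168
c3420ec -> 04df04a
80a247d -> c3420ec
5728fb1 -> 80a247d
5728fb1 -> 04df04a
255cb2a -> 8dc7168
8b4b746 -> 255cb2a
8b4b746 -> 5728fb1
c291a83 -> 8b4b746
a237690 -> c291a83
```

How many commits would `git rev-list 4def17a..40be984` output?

Reachable from 40be984: {17e6257, 40be984, 4def17a, c57327e}.
Reachable from 4def17a: {4def17a}.
In 40be984's history but not 4def17a's: {17e6257, 40be984, c57327e} — 3 commits.

3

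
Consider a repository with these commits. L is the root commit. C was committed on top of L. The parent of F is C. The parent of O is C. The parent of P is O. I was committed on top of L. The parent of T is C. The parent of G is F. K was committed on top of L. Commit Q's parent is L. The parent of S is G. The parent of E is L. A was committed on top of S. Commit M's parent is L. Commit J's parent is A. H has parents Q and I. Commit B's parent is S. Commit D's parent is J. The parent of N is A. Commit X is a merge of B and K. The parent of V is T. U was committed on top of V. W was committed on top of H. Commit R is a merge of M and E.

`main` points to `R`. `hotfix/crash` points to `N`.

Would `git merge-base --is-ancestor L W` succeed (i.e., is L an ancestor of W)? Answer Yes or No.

Ancestors of W (commits reachable by following parents): {H, I, L, Q, W}.
L is in that set, so it is an ancestor of W.

Yes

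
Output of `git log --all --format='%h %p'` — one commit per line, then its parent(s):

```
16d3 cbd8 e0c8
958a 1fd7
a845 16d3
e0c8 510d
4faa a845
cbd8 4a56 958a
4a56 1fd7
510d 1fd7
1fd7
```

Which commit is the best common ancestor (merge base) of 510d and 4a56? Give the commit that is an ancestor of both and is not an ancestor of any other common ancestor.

1fd7

Ancestors of 510d: {1fd7, 510d}.
Ancestors of 4a56: {1fd7, 4a56}.
Common ancestors: {1fd7}.
The only common ancestor is 1fd7, so it is the merge base.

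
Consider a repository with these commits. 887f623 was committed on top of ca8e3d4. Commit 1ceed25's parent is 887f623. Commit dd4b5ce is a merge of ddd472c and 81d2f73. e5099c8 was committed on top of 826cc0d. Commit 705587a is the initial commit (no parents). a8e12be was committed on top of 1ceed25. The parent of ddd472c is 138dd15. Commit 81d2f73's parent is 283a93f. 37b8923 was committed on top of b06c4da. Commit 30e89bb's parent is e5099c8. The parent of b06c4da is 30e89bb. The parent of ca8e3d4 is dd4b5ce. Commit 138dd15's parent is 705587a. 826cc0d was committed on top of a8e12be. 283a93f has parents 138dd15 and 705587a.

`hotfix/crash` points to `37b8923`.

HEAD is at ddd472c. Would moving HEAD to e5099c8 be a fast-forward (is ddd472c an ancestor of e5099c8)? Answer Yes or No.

A fast-forward from ddd472c to e5099c8 is possible iff ddd472c is an ancestor of e5099c8.
Ancestors of e5099c8: {138dd15, 1ceed25, 283a93f, 705587a, 81d2f73, 826cc0d, 887f623, a8e12be, ca8e3d4, dd4b5ce, ddd472c, e5099c8}.
ddd472c is among them, so fast-forward is possible.

Yes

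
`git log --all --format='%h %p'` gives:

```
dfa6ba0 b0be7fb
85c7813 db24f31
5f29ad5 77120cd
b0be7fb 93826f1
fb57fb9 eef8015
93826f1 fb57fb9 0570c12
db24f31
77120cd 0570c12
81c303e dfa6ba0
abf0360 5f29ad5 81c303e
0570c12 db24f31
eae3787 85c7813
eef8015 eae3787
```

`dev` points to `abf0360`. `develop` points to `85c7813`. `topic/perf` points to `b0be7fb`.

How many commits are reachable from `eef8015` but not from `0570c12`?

3

Reachable from eef8015: {85c7813, db24f31, eae3787, eef8015}.
Reachable from 0570c12: {0570c12, db24f31}.
In eef8015's history but not 0570c12's: {85c7813, eae3787, eef8015} — 3 commits.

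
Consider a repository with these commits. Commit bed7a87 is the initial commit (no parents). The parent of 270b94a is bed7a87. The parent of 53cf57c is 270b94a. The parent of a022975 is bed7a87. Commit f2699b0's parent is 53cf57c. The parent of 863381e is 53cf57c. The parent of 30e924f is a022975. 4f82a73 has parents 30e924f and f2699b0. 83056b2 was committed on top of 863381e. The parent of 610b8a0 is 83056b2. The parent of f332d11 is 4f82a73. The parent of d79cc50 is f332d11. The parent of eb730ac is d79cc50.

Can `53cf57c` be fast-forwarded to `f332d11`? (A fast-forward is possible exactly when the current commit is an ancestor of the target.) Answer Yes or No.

Yes

A fast-forward from 53cf57c to f332d11 is possible iff 53cf57c is an ancestor of f332d11.
Ancestors of f332d11: {270b94a, 30e924f, 4f82a73, 53cf57c, a022975, bed7a87, f2699b0, f332d11}.
53cf57c is among them, so fast-forward is possible.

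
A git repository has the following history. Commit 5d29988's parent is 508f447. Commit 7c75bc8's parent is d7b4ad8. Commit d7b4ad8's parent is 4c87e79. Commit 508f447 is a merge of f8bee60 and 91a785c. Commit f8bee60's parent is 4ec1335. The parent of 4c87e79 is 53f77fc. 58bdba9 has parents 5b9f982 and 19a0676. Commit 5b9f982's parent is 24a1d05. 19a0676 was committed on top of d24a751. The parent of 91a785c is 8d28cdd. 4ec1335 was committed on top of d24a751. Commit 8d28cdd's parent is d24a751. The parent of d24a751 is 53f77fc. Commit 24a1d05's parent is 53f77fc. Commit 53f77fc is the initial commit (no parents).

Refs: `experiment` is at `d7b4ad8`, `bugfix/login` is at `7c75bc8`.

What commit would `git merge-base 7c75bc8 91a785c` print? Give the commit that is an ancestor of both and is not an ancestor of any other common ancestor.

53f77fc

Ancestors of 7c75bc8: {4c87e79, 53f77fc, 7c75bc8, d7b4ad8}.
Ancestors of 91a785c: {53f77fc, 8d28cdd, 91a785c, d24a751}.
Common ancestors: {53f77fc}.
The only common ancestor is 53f77fc, so it is the merge base.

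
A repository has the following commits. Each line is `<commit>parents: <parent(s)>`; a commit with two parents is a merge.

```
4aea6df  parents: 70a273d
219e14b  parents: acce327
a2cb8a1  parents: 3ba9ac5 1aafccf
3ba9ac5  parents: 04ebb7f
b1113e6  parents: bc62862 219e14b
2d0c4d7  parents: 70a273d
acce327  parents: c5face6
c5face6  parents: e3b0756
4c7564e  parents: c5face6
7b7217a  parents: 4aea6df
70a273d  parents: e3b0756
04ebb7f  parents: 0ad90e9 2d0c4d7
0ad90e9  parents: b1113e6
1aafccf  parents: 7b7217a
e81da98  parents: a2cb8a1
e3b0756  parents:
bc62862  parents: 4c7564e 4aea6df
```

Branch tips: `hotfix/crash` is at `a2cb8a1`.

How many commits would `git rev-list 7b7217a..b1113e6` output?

6

Reachable from b1113e6: {219e14b, 4aea6df, 4c7564e, 70a273d, acce327, b1113e6, bc62862, c5face6, e3b0756}.
Reachable from 7b7217a: {4aea6df, 70a273d, 7b7217a, e3b0756}.
In b1113e6's history but not 7b7217a's: {219e14b, 4c7564e, acce327, b1113e6, bc62862, c5face6} — 6 commits.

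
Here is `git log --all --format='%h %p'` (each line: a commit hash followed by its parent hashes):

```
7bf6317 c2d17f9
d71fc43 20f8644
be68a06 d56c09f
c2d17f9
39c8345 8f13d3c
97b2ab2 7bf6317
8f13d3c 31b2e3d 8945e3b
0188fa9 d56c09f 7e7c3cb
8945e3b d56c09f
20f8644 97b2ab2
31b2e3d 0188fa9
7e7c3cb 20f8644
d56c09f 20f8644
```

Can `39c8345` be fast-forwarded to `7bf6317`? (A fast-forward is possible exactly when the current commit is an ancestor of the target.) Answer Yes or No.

A fast-forward from 39c8345 to 7bf6317 is possible iff 39c8345 is an ancestor of 7bf6317.
Ancestors of 7bf6317: {7bf6317, c2d17f9}.
39c8345 is not among them, so fast-forward is not possible.

No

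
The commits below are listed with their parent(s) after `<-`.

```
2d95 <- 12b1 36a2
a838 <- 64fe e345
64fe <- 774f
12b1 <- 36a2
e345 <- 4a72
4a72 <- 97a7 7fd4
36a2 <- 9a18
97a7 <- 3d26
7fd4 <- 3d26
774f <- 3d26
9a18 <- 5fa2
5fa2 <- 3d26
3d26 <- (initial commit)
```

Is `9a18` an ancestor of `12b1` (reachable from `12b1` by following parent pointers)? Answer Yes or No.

Ancestors of 12b1 (commits reachable by following parents): {12b1, 36a2, 3d26, 5fa2, 9a18}.
9a18 is in that set, so it is an ancestor of 12b1.

Yes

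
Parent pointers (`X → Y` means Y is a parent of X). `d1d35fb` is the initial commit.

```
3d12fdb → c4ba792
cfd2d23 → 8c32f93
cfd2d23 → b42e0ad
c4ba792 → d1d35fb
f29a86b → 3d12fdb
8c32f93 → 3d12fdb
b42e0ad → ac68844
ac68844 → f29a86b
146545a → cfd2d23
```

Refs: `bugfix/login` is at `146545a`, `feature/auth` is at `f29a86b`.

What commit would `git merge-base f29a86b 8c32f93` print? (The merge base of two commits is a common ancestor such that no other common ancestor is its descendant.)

Ancestors of f29a86b: {3d12fdb, c4ba792, d1d35fb, f29a86b}.
Ancestors of 8c32f93: {3d12fdb, 8c32f93, c4ba792, d1d35fb}.
Common ancestors: {3d12fdb, c4ba792, d1d35fb}.
Among these, 3d12fdb is not an ancestor of any other common ancestor — it is the merge base.

3d12fdb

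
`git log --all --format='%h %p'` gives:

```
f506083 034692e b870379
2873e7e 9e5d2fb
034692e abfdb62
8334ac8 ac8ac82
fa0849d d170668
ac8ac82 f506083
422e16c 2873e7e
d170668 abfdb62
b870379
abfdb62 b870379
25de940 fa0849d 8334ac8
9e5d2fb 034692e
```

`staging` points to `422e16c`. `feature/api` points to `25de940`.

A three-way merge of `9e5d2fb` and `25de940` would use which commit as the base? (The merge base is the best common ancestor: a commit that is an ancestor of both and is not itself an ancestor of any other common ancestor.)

Ancestors of 9e5d2fb: {034692e, 9e5d2fb, abfdb62, b870379}.
Ancestors of 25de940: {034692e, 25de940, 8334ac8, abfdb62, ac8ac82, b870379, d170668, f506083, fa0849d}.
Common ancestors: {034692e, abfdb62, b870379}.
Among these, 034692e is not an ancestor of any other common ancestor — it is the merge base.

034692e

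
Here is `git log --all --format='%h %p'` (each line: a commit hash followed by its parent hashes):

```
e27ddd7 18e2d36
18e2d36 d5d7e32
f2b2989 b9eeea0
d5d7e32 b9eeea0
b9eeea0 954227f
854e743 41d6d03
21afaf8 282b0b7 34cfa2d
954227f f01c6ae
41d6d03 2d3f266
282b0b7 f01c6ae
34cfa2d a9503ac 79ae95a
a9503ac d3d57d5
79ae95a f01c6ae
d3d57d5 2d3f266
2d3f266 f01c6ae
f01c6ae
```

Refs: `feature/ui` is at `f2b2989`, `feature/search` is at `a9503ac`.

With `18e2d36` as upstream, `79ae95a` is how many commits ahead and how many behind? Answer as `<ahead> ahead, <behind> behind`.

1 ahead, 4 behind

Reachable from 79ae95a: {79ae95a, f01c6ae}.
Reachable from 18e2d36: {18e2d36, 954227f, b9eeea0, d5d7e32, f01c6ae}.
Only in 79ae95a's history (ahead): {79ae95a} — 1.
Only in 18e2d36's history (behind): {18e2d36, 954227f, b9eeea0, d5d7e32} — 4.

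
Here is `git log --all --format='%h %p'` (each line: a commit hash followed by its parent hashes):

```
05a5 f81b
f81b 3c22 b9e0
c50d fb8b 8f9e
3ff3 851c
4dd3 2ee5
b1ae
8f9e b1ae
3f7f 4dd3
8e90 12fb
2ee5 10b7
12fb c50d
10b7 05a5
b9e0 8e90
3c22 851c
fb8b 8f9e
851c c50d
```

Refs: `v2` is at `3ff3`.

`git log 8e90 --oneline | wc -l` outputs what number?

Walking parent pointers from 8e90: reachable set = {12fb, 8e90, 8f9e, b1ae, c50d, fb8b}.
That is 6 commits.

6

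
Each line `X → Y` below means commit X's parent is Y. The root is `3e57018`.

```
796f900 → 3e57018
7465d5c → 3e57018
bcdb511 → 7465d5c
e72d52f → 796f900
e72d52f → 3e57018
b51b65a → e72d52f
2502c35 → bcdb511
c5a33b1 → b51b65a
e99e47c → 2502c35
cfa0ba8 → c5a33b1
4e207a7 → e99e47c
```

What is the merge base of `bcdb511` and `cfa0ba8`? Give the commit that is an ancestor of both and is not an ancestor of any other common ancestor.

Ancestors of bcdb511: {3e57018, 7465d5c, bcdb511}.
Ancestors of cfa0ba8: {3e57018, 796f900, b51b65a, c5a33b1, cfa0ba8, e72d52f}.
Common ancestors: {3e57018}.
The only common ancestor is 3e57018, so it is the merge base.

3e57018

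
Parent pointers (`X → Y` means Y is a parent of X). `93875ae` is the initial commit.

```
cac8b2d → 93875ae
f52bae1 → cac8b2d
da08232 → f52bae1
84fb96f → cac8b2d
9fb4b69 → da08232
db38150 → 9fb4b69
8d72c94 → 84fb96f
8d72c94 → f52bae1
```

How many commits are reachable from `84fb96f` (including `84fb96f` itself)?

Walking parent pointers from 84fb96f: reachable set = {84fb96f, 93875ae, cac8b2d}.
That is 3 commits.

3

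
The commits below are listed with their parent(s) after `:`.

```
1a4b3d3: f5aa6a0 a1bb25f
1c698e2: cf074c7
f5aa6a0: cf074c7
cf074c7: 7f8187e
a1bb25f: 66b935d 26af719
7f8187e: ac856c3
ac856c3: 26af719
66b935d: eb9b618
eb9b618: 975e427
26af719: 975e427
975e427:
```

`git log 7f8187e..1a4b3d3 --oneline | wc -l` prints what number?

6

Reachable from 1a4b3d3: {1a4b3d3, 26af719, 66b935d, 7f8187e, 975e427, a1bb25f, ac856c3, cf074c7, eb9b618, f5aa6a0}.
Reachable from 7f8187e: {26af719, 7f8187e, 975e427, ac856c3}.
In 1a4b3d3's history but not 7f8187e's: {1a4b3d3, 66b935d, a1bb25f, cf074c7, eb9b618, f5aa6a0} — 6 commits.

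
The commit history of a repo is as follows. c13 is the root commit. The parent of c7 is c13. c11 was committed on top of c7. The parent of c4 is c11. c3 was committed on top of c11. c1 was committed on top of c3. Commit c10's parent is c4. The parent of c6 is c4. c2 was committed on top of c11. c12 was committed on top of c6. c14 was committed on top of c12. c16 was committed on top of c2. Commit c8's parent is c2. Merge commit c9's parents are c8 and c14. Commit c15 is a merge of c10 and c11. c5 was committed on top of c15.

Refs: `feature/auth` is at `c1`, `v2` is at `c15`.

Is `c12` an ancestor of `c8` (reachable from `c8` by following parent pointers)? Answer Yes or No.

Ancestors of c8: {c11, c13, c2, c7, c8}.
c12 is not in that set, so it is not an ancestor of c8.

No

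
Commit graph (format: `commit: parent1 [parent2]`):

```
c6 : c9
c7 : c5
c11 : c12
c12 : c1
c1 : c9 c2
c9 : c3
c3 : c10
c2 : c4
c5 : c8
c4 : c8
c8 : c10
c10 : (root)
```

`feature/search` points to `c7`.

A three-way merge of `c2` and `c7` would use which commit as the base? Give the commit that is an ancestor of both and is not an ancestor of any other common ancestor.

c8

Ancestors of c2: {c10, c2, c4, c8}.
Ancestors of c7: {c10, c5, c7, c8}.
Common ancestors: {c10, c8}.
Among these, c8 is not an ancestor of any other common ancestor — it is the merge base.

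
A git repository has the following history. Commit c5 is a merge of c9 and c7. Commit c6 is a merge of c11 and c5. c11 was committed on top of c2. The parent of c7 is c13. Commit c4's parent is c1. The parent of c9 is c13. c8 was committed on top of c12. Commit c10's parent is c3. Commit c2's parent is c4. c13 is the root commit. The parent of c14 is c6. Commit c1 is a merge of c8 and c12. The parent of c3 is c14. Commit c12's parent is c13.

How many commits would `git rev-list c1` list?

Walking parent pointers from c1: reachable set = {c1, c12, c13, c8}.
That is 4 commits.

4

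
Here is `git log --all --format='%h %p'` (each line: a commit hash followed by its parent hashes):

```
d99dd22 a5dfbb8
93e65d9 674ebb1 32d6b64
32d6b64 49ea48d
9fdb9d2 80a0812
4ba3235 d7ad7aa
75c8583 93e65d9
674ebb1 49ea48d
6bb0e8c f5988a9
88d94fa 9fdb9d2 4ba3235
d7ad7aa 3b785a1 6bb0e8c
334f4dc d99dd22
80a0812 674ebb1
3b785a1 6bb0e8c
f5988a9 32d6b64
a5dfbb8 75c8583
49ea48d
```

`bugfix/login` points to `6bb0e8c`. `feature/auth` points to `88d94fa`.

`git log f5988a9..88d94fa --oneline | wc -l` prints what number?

8

Reachable from 88d94fa: {32d6b64, 3b785a1, 49ea48d, 4ba3235, 674ebb1, 6bb0e8c, 80a0812, 88d94fa, 9fdb9d2, d7ad7aa, f5988a9}.
Reachable from f5988a9: {32d6b64, 49ea48d, f5988a9}.
In 88d94fa's history but not f5988a9's: {3b785a1, 4ba3235, 674ebb1, 6bb0e8c, 80a0812, 88d94fa, 9fdb9d2, d7ad7aa} — 8 commits.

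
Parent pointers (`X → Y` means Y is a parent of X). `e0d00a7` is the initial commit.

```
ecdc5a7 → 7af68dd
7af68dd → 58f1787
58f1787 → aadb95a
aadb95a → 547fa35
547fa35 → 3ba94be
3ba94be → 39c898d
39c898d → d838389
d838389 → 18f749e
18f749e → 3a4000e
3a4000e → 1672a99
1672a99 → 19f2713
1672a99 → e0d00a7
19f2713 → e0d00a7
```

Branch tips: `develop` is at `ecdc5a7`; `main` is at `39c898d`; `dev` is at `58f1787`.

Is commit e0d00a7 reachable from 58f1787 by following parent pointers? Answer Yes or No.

Ancestors of 58f1787 (commits reachable by following parents): {1672a99, 18f749e, 19f2713, 39c898d, 3a4000e, 3ba94be, 547fa35, 58f1787, aadb95a, d838389, e0d00a7}.
e0d00a7 is in that set, so it is an ancestor of 58f1787.

Yes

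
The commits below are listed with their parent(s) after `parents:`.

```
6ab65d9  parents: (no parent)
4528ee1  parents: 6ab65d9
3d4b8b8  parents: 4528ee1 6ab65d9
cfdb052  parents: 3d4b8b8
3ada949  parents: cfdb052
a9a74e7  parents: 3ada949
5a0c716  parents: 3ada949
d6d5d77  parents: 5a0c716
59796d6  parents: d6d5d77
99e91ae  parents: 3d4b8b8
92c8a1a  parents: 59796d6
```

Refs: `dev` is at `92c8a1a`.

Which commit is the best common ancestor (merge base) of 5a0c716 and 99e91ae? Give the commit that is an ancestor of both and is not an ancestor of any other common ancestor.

3d4b8b8

Ancestors of 5a0c716: {3ada949, 3d4b8b8, 4528ee1, 5a0c716, 6ab65d9, cfdb052}.
Ancestors of 99e91ae: {3d4b8b8, 4528ee1, 6ab65d9, 99e91ae}.
Common ancestors: {3d4b8b8, 4528ee1, 6ab65d9}.
Among these, 3d4b8b8 is not an ancestor of any other common ancestor — it is the merge base.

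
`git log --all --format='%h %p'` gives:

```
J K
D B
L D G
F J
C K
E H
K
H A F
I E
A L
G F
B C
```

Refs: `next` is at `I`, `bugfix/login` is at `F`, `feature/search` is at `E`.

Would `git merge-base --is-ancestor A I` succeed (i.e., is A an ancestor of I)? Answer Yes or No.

Ancestors of I (commits reachable by following parents): {A, B, C, D, E, F, G, H, I, J, K, L}.
A is in that set, so it is an ancestor of I.

Yes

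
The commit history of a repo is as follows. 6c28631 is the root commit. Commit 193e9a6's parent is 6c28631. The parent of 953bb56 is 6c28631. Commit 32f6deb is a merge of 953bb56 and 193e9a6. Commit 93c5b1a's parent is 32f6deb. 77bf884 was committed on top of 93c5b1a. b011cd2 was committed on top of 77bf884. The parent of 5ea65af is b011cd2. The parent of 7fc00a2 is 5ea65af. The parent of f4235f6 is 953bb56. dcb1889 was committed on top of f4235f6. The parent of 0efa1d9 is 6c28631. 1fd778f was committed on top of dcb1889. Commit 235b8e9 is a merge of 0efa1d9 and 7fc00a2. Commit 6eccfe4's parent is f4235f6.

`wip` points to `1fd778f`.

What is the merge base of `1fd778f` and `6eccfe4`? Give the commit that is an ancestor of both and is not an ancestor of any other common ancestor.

f4235f6

Ancestors of 1fd778f: {1fd778f, 6c28631, 953bb56, dcb1889, f4235f6}.
Ancestors of 6eccfe4: {6c28631, 6eccfe4, 953bb56, f4235f6}.
Common ancestors: {6c28631, 953bb56, f4235f6}.
Among these, f4235f6 is not an ancestor of any other common ancestor — it is the merge base.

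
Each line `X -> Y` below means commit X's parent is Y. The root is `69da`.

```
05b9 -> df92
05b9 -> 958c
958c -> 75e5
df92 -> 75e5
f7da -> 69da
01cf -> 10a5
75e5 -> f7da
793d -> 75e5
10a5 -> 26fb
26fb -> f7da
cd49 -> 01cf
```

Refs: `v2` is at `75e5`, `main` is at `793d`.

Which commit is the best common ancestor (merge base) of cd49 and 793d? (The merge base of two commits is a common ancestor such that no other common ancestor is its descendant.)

Ancestors of cd49: {01cf, 10a5, 26fb, 69da, cd49, f7da}.
Ancestors of 793d: {69da, 75e5, 793d, f7da}.
Common ancestors: {69da, f7da}.
Among these, f7da is not an ancestor of any other common ancestor — it is the merge base.

f7da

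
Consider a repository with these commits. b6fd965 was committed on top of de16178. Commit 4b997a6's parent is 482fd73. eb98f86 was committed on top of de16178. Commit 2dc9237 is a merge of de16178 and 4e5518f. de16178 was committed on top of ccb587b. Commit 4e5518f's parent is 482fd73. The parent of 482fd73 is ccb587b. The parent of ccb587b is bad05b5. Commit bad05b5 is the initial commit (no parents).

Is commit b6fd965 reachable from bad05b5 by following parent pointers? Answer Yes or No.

No

Ancestors of bad05b5: {bad05b5}.
b6fd965 is not in that set, so it is not an ancestor of bad05b5.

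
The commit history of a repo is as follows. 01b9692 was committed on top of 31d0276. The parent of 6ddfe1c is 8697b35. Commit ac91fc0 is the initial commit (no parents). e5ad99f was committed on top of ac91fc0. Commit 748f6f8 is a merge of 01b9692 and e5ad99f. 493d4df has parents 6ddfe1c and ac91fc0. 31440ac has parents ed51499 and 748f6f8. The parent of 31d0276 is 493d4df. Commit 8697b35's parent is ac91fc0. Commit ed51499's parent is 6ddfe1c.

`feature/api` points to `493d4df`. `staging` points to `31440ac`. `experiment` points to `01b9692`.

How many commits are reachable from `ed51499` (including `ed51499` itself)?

Walking parent pointers from ed51499: reachable set = {6ddfe1c, 8697b35, ac91fc0, ed51499}.
That is 4 commits.

4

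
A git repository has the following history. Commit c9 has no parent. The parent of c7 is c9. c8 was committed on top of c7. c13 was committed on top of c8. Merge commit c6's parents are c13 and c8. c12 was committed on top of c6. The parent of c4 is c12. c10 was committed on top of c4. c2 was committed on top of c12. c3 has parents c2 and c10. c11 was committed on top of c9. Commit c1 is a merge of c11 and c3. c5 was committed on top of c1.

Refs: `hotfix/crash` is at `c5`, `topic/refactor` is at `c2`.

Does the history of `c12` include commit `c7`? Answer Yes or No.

Yes

Ancestors of c12 (commits reachable by following parents): {c12, c13, c6, c7, c8, c9}.
c7 is in that set, so it is an ancestor of c12.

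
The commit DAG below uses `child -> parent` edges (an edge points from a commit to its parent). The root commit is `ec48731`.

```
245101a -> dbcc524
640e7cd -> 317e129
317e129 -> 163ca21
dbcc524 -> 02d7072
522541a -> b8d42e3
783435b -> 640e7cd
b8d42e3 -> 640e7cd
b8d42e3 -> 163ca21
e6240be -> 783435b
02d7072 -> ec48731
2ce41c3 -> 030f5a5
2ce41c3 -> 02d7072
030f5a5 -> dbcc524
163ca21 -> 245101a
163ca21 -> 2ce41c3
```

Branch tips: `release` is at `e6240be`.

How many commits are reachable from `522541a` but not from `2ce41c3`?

6

Reachable from 522541a: {02d7072, 030f5a5, 163ca21, 245101a, 2ce41c3, 317e129, 522541a, 640e7cd, b8d42e3, dbcc524, ec48731}.
Reachable from 2ce41c3: {02d7072, 030f5a5, 2ce41c3, dbcc524, ec48731}.
In 522541a's history but not 2ce41c3's: {163ca21, 245101a, 317e129, 522541a, 640e7cd, b8d42e3} — 6 commits.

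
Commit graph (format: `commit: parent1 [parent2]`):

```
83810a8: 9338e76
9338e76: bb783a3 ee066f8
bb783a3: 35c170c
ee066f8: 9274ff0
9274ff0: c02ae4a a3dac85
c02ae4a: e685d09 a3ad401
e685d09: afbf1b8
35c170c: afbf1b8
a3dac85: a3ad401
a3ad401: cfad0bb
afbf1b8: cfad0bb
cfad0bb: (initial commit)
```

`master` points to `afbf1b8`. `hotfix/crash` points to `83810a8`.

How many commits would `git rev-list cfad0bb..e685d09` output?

Reachable from e685d09: {afbf1b8, cfad0bb, e685d09}.
Reachable from cfad0bb: {cfad0bb}.
In e685d09's history but not cfad0bb's: {afbf1b8, e685d09} — 2 commits.

2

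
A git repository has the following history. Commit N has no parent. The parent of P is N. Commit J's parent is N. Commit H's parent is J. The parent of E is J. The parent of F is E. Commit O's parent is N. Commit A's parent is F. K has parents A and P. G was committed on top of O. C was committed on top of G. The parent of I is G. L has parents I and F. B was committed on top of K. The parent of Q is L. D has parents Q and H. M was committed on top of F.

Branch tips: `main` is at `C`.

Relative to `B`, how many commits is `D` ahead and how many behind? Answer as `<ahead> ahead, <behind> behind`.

7 ahead, 4 behind

Reachable from D: {D, E, F, G, H, I, J, L, N, O, Q}.
Reachable from B: {A, B, E, F, J, K, N, P}.
Only in D's history (ahead): {D, G, H, I, L, O, Q} — 7.
Only in B's history (behind): {A, B, K, P} — 4.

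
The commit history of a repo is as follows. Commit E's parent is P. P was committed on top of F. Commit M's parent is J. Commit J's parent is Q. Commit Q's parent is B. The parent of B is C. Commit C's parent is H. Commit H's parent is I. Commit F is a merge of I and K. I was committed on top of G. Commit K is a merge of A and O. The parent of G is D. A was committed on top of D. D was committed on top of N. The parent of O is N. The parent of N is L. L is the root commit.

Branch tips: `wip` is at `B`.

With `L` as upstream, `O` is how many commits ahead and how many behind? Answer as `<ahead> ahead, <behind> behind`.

2 ahead, 0 behind

Reachable from O: {L, N, O}.
Reachable from L: {L}.
Only in O's history (ahead): {N, O} — 2.
Only in L's history (behind): {} — 0.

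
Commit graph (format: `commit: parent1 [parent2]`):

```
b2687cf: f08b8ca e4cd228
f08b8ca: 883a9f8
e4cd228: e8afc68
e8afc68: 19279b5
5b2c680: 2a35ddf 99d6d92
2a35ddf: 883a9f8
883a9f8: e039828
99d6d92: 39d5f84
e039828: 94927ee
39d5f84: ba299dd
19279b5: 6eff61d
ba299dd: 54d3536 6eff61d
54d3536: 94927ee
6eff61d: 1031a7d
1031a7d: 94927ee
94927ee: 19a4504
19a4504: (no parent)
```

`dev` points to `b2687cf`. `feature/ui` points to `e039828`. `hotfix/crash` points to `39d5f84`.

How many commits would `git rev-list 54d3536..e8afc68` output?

Reachable from e8afc68: {1031a7d, 19279b5, 19a4504, 6eff61d, 94927ee, e8afc68}.
Reachable from 54d3536: {19a4504, 54d3536, 94927ee}.
In e8afc68's history but not 54d3536's: {1031a7d, 19279b5, 6eff61d, e8afc68} — 4 commits.

4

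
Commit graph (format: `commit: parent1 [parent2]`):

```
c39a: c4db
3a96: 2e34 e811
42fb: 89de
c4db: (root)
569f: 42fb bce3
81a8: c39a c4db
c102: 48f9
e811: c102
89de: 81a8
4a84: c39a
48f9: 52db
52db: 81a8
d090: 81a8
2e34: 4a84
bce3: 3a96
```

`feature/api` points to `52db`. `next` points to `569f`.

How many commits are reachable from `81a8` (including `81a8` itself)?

Walking parent pointers from 81a8: reachable set = {81a8, c39a, c4db}.
That is 3 commits.

3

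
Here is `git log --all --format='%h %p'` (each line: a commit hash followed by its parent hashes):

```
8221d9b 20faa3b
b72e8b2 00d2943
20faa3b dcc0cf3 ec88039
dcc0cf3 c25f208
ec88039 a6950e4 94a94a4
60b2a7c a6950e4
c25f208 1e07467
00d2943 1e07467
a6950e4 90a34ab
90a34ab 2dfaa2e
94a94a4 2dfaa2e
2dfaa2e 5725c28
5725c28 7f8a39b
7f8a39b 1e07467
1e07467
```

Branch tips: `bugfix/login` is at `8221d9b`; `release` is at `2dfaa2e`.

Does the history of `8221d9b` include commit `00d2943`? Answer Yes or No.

Ancestors of 8221d9b: {1e07467, 20faa3b, 2dfaa2e, 5725c28, 7f8a39b, 8221d9b, 90a34ab, 94a94a4, a6950e4, c25f208, dcc0cf3, ec88039}.
00d2943 is not in that set, so it is not an ancestor of 8221d9b.

No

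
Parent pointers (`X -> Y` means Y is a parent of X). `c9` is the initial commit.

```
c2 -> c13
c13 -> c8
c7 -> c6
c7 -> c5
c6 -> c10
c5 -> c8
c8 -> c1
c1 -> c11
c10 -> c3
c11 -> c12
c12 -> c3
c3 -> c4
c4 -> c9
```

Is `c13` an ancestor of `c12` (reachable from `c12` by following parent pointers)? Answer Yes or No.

No

Ancestors of c12: {c12, c3, c4, c9}.
c13 is not in that set, so it is not an ancestor of c12.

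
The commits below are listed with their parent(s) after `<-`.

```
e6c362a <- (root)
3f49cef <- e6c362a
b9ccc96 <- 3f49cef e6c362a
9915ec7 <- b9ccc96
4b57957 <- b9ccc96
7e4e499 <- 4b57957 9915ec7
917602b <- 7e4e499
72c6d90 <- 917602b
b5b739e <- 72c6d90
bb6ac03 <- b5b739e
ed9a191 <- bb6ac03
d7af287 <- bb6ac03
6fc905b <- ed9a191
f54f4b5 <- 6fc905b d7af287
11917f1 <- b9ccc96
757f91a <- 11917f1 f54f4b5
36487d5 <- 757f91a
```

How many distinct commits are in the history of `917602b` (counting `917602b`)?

7

Walking parent pointers from 917602b: reachable set = {3f49cef, 4b57957, 7e4e499, 917602b, 9915ec7, b9ccc96, e6c362a}.
That is 7 commits.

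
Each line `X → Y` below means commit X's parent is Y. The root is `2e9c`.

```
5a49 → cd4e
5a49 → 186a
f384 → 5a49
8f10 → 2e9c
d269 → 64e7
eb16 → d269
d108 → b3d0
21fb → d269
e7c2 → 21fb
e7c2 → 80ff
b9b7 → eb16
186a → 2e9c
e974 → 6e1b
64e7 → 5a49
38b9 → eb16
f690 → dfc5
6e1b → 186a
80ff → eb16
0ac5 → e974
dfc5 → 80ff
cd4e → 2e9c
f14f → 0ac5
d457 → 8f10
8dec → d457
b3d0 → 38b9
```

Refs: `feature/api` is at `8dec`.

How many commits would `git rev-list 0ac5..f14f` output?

Reachable from f14f: {0ac5, 186a, 2e9c, 6e1b, e974, f14f}.
Reachable from 0ac5: {0ac5, 186a, 2e9c, 6e1b, e974}.
In f14f's history but not 0ac5's: {f14f} — 1 commit.

1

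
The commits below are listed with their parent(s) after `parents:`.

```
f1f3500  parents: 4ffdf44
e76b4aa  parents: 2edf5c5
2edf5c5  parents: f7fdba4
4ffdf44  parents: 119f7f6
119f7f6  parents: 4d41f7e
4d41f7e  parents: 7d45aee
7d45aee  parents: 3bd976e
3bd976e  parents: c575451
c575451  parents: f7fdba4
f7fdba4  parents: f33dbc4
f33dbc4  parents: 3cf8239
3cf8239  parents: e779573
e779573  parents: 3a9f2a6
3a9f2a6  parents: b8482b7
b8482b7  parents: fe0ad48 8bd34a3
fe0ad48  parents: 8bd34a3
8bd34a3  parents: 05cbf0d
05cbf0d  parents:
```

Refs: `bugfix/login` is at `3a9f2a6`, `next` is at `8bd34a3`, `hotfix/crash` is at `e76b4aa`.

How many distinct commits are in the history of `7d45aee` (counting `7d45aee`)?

Walking parent pointers from 7d45aee: reachable set = {05cbf0d, 3a9f2a6, 3bd976e, 3cf8239, 7d45aee, 8bd34a3, b8482b7, c575451, e779573, f33dbc4, f7fdba4, fe0ad48}.
That is 12 commits.

12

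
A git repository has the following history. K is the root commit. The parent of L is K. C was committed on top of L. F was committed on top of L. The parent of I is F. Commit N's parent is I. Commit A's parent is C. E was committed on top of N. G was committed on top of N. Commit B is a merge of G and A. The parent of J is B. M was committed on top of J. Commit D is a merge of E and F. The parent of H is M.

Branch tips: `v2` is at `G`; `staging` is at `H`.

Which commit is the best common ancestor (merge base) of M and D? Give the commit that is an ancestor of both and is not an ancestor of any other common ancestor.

Ancestors of M: {A, B, C, F, G, I, J, K, L, M, N}.
Ancestors of D: {D, E, F, I, K, L, N}.
Common ancestors: {F, I, K, L, N}.
Among these, N is not an ancestor of any other common ancestor — it is the merge base.

N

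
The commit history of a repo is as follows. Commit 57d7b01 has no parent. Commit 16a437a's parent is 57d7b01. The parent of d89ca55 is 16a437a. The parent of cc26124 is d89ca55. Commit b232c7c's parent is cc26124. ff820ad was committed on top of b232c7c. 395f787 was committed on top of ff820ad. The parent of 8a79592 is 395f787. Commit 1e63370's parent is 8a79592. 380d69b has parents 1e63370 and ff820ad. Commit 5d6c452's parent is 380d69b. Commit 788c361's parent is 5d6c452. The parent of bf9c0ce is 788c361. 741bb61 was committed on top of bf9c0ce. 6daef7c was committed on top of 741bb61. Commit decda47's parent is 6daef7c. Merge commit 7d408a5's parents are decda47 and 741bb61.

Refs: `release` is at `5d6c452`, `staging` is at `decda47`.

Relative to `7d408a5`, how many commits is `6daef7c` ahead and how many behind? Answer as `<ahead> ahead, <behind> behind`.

Reachable from 6daef7c: {16a437a, 1e63370, 380d69b, 395f787, 57d7b01, 5d6c452, 6daef7c, 741bb61, 788c361, 8a79592, b232c7c, bf9c0ce, cc26124, d89ca55, ff820ad}.
Reachable from 7d408a5: {16a437a, 1e63370, 380d69b, 395f787, 57d7b01, 5d6c452, 6daef7c, 741bb61, 788c361, 7d408a5, 8a79592, b232c7c, bf9c0ce, cc26124, d89ca55, decda47, ff820ad}.
Only in 6daef7c's history (ahead): {} — 0.
Only in 7d408a5's history (behind): {7d408a5, decda47} — 2.

0 ahead, 2 behind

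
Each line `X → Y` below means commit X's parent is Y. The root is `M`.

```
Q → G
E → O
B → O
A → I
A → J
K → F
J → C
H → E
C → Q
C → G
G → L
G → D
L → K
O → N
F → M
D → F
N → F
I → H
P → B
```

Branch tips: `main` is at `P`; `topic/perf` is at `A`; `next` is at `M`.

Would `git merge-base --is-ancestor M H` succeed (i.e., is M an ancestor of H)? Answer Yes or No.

Ancestors of H (commits reachable by following parents): {E, F, H, M, N, O}.
M is in that set, so it is an ancestor of H.

Yes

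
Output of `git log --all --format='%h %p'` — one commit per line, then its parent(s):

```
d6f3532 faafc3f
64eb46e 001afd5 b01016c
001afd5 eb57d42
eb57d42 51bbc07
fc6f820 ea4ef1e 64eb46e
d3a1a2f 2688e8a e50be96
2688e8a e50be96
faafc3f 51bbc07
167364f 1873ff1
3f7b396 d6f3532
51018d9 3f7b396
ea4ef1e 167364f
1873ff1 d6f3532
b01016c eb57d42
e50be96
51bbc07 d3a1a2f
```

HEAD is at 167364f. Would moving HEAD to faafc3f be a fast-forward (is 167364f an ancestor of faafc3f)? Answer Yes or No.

No

A fast-forward from 167364f to faafc3f is possible iff 167364f is an ancestor of faafc3f.
Ancestors of faafc3f: {2688e8a, 51bbc07, d3a1a2f, e50be96, faafc3f}.
167364f is not among them, so fast-forward is not possible.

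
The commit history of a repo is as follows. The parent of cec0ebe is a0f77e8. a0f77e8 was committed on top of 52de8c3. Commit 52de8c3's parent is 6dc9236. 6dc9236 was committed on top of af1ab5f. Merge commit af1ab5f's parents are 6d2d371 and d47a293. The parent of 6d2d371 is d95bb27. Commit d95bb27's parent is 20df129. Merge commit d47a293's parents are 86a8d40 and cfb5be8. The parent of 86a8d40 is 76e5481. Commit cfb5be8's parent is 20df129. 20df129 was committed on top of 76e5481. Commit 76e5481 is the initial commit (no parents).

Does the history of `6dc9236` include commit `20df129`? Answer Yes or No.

Ancestors of 6dc9236 (commits reachable by following parents): {20df129, 6d2d371, 6dc9236, 76e5481, 86a8d40, af1ab5f, cfb5be8, d47a293, d95bb27}.
20df129 is in that set, so it is an ancestor of 6dc9236.

Yes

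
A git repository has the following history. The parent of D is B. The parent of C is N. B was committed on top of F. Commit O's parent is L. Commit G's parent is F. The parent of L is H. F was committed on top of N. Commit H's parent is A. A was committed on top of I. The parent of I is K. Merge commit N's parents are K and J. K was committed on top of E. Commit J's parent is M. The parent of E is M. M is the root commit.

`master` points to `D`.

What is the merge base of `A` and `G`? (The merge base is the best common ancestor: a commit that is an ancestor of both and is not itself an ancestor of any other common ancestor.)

Ancestors of A: {A, E, I, K, M}.
Ancestors of G: {E, F, G, J, K, M, N}.
Common ancestors: {E, K, M}.
Among these, K is not an ancestor of any other common ancestor — it is the merge base.

K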